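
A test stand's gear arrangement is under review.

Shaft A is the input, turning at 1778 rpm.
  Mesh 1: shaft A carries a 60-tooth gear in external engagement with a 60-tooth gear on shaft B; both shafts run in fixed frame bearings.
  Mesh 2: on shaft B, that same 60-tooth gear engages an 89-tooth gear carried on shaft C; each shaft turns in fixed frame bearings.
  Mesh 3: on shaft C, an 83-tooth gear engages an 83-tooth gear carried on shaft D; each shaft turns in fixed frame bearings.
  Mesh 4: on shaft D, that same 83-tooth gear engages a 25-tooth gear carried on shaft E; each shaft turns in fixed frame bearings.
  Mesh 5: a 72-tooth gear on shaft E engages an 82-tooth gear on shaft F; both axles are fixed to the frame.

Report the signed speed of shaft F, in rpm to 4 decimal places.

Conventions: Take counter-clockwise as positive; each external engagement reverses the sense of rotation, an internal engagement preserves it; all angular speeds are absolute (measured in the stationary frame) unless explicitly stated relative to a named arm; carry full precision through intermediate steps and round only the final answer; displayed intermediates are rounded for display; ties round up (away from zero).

-3494.2158 rpm

topology: fixed-axis compound train — 5 meshes, A→F
mesh 1 [60T→60T]: ω = 1778.0000×60/60 = 1778.0000 rpm, sense flips to −
mesh 2 [60T→89T]: ω = 1778.0000×60/89 = 1198.6517 rpm, sense flips to +
mesh 3 [83T→83T]: ω = 1198.6517×83/83 = 1198.6517 rpm, sense flips to −
mesh 4 [83T→25T]: ω = 1198.6517×83/25 = 3979.5236 rpm, sense flips to +
mesh 5 [72T→82T]: ω = 3979.5236×72/82 = 3494.2158 rpm, sense flips to −
signed output speed = -3494.2158 rpm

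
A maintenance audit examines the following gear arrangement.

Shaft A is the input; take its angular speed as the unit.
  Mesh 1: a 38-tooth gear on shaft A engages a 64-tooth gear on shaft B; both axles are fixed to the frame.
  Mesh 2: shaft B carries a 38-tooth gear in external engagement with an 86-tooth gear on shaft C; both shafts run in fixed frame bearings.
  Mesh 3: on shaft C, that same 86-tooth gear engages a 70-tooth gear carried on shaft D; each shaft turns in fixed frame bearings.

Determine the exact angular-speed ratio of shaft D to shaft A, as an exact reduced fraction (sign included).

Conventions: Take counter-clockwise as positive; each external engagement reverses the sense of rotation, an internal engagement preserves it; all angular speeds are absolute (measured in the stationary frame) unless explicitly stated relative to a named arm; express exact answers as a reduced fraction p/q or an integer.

class = fixed-axis compound train [3 meshes; 3 ratios multiply, 3 sense flips]
mesh 1 [38T→64T]: running ratio 19/32, sense −
mesh 2 [38T→86T]: running ratio 361/1376, sense +
mesh 3 [86T→70T]: running ratio 361/1120, sense −
ω_out/ω_in = -361/1120

-361/1120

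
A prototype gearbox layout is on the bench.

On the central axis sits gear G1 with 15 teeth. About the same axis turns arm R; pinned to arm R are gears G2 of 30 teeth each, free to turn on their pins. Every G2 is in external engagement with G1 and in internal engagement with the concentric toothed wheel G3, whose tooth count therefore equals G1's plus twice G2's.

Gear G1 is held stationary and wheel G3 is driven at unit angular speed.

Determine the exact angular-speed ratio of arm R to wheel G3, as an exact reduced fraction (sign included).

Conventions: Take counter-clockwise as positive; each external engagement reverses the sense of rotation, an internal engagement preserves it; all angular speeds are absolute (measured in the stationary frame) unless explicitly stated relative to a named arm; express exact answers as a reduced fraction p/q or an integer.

5/6

topology: planetary set — G1 15T / G2 30T / G3 75T, arm = carrier (Willis)
ring teeth: 15 + 2·30 = 75
15(ω_sun−ω_arm) = −75(ω_ring−ω_arm),  ω_sun = 0, ω_ring = 1
15(0−ω_arm) = −75(1−ω_arm)  ⇒  90·ω_arm = 75  ⇒  ω_arm = 5/6
ω_out/ω_in = 5/6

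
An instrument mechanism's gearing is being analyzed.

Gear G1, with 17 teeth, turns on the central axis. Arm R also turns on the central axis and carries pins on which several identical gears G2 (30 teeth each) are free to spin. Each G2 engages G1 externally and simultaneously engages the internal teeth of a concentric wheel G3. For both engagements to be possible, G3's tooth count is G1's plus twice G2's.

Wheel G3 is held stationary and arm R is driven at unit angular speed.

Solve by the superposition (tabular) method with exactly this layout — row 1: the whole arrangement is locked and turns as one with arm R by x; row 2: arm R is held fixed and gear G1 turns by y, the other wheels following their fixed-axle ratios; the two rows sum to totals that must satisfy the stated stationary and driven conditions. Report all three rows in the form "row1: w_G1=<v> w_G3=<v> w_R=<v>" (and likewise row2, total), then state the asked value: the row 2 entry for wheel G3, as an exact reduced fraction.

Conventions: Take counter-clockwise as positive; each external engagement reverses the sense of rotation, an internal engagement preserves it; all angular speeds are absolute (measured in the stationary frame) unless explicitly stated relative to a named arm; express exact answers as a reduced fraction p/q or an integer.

planetary set (17T centre, 30T on arm, 77T internal) — Willis relation
row 1 — lock + rotate with arm: ω_sun = ω_ring = ω_arm = x
row 2 — arm fixed, fixed-axis ratios: sun y, ring −(17/77)·y, arm 0
boundary: total ω_ring = x − (17/77)·y = 0 and total ω_arm = x = 1  ⇒  y = 77/17, x = 1
row 2 ring = −(17/77)·77/17 = -1
totals (row 1 + row 2): sun 1 + 77/17 = 94/17, ring 1 + (-1) = 0, arm 1 + 0 = 1
asked cell (row2, ring) = -1

row1: w_G1=1 w_G3=1 w_R=1
row2: w_G1=77/17 w_G3=-1 w_R=0
total: w_G1=94/17 w_G3=0 w_R=1
asked value: -1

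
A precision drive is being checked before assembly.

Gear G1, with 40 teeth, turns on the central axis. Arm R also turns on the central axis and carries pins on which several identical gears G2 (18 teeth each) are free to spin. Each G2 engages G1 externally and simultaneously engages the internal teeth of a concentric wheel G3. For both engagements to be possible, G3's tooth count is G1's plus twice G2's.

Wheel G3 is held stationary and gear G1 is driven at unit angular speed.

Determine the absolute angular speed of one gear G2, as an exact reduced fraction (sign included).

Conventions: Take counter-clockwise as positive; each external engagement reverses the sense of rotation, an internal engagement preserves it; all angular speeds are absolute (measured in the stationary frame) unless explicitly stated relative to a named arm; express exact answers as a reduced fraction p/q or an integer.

topology: planetary set — G1 40T / G2 18T / G3 76T, arm = carrier (Willis)
ring teeth: 40 + 2·18 = 76
40(ω_sun−ω_arm) = −76(ω_ring−ω_arm),  ω_ring = 0, ω_sun = 1
40(1−ω_arm) = −76(0−ω_arm)  ⇒  116·ω_arm = 40  ⇒  ω_arm = 10/29
sun–planet mesh: 40·(1−10/29) = −18·(ω_p−ω_arm)  ⇒  ω_p−ω_arm = -380/261
ω_p = 10/29 − 380/261 = -10/9
exact speed ratio = -10/9

-10/9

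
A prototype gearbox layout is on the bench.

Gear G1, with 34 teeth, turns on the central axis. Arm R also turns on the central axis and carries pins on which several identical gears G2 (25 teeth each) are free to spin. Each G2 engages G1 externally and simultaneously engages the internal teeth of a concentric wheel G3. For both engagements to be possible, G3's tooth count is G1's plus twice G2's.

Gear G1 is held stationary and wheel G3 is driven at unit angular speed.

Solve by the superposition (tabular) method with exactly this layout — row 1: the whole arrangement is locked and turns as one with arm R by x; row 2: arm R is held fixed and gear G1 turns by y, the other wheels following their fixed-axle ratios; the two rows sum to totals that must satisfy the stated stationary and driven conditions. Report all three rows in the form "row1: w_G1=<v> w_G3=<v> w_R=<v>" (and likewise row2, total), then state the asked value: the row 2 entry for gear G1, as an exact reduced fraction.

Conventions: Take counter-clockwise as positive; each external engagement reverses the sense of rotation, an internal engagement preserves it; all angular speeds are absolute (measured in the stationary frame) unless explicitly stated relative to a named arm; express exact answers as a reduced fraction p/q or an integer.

row1: w_G1=42/59 w_G3=42/59 w_R=42/59
row2: w_G1=-42/59 w_G3=17/59 w_R=0
total: w_G1=0 w_G3=1 w_R=42/59
asked value: -42/59

planetary set (34T centre, 25T on arm, 84T internal) — Willis relation
row 1 (train locked, turned with arm): all members turn x
superposition row 2 [arm held]: sun y, ring −(34/84)·y, arm 0
boundary: total ω_sun = x + y = 0 and total ω_ring = x − (34/84)·y = 1  ⇒  y = -42/59, x = 42/59
row 2 ring = −(34/84)·(-42/59) = 17/59
totals (row 1 + row 2): sun 42/59 + (-42/59) = 0, ring 42/59 + 17/59 = 1, arm 42/59 + 0 = 42/59
asked cell (row2, sun) = -42/59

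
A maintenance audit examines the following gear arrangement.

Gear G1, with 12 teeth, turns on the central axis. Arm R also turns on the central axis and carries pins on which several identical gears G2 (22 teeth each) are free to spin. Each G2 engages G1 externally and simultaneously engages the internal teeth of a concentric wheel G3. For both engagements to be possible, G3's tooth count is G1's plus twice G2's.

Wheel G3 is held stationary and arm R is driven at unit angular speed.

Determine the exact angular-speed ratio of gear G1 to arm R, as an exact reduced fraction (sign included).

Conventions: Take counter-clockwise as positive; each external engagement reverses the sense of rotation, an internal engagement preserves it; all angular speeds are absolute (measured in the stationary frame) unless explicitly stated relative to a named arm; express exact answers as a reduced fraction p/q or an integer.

class = planetary set [G3 = 12+2·22 = 56; Willis about the carrier]
ring teeth: 12 + 2·22 = 56
12(ω_sun−ω_arm) = −56(ω_ring−ω_arm),  ω_ring = 0, ω_arm = 1
ω_sun = 1 − (56/12)(0−1) = 17/3
ω_out/ω_in = 17/3

17/3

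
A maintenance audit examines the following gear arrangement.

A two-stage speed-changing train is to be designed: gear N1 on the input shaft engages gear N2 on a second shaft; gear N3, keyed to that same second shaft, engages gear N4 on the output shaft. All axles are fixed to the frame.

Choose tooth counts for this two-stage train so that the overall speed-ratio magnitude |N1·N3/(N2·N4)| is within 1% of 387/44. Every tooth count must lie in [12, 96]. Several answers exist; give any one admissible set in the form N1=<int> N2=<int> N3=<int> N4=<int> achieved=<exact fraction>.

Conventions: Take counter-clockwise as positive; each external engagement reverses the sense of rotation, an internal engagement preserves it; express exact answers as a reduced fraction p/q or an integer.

2-stage fixed-axis compound train for ratio 387/44
target = 387/44 in lowest terms: an exact hit needs N1·N3 = k·387 and N2·N4 = k·44 for one integer k, every count in [12, 96]; additionally prefer no 1:1 stage (N1 ≠ N2, N3 ≠ N4)
k = 1…5: no 1:1-free in-range split of k·387 and k·44 into factor pairs; take k = 6
k = 6: N1·N3 = 2322 = 27·86, N2·N4 = 264 = 12·22
achieved = 27·86/(12·22) = 387/44; |achieved − target| = 0 ≤ 387/4400 ✓

N1=27 N2=12 N3=86 N4=22 achieved=387/44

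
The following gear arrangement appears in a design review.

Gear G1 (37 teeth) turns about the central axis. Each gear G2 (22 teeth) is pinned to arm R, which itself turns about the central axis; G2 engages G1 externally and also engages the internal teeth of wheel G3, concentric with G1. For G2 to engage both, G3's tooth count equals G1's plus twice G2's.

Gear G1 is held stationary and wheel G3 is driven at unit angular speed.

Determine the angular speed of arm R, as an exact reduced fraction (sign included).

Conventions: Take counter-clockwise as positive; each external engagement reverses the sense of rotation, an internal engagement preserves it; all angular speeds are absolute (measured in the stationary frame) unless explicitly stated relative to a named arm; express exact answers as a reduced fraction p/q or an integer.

81/118

planetary set (37T centre, 22T on arm, 81T internal) — Willis relation
ring teeth: 37 + 2·22 = 81
37(ω_sun−ω_arm) = −81(ω_ring−ω_arm),  ω_sun = 0, ω_ring = 1
37(0−ω_arm) = −81(1−ω_arm)  ⇒  118·ω_arm = 81  ⇒  ω_arm = 81/118
exact speed ratio = 81/118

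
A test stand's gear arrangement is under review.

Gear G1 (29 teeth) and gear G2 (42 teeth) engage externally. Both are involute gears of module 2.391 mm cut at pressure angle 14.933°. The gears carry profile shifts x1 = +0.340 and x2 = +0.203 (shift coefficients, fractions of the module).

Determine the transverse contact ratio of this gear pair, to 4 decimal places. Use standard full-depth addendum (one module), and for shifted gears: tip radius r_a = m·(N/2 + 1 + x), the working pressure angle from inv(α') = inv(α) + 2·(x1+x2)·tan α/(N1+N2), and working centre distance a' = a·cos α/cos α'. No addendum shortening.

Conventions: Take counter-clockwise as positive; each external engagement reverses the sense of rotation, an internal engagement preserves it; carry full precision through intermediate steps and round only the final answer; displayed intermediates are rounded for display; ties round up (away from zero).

1.8068

class = single-mesh tooth geometry [involute pair 29T × 42T, m = 2.391]
base radii: r_b1 = 33.498635, r_b2 = 48.515265
tip radii: r_a1 = 37.873440, r_a2 = 53.087373
inv(α') = inv(14.933°) + 2·(+0.340+0.203)·tan α/(29+42) = 0.01014557  ⇒  α' = 17.65947°
a' = a·cos α / cos α' = 84.8805·cos 14.933°/cos 17.65947° = 86.069830
action lengths: √(r_a1²−r_b1²) = 17.670282, √(r_a2²−r_b2²) = 21.553149
base pitch p_b = π·m·cos α = 7.257867
CR = (17.670282 + 21.553149 − 86.069830·sin 17.65947°)/7.257867 = 1.806779
contact ratio ≈ 1.8068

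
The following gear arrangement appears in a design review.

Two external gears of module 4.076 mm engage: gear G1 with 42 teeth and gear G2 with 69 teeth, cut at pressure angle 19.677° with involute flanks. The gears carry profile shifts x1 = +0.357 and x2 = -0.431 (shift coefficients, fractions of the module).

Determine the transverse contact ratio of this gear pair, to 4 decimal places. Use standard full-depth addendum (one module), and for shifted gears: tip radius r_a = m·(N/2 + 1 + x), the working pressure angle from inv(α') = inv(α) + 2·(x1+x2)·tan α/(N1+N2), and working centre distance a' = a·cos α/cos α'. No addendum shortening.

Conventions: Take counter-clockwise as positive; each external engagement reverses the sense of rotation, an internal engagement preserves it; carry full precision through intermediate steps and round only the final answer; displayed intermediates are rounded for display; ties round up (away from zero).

1.7504

recognized (one external pair, fixed centres): single-mesh tooth geometry, m = 4.076, N1 = 42, N2 = 69
base radii: r_b1 = 80.597689, r_b2 = 132.410489
tip radii: r_a1 = 91.127132, r_a2 = 142.941244
inv(α') = inv(19.677°) + 2·(+0.357-0.431)·tan α/(42+69) = 0.01369378  ⇒  α' = 19.46081°
a' = a·cos α / cos α' = 226.2180·cos 19.677°/cos 19.46081° = 225.914779
action lengths: √(r_a1²−r_b1²) = 42.522544, √(r_a2²−r_b2²) = 53.848506
base pitch p_b = π·m·cos α = 12.057386
CR = (42.522544 + 53.848506 − 225.914779·sin 19.46081°)/12.057386 = 1.750365
contact ratio ≈ 1.7504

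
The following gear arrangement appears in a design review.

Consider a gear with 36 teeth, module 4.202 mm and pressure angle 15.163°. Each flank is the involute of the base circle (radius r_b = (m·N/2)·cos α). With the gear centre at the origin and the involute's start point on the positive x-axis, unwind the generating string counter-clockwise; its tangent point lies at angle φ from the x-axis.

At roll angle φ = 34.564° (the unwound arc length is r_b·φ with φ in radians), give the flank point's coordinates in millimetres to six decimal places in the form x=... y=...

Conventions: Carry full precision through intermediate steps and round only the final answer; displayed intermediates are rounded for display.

single-mesh involute tooth geometry (36T wheel at module 4.202)
pitch radius r_p = m·N/2 = 4.202·36/2 = 75.636000
base radius r_b = r_p·cos α = 75.636000·cos 15.163° = 73.002779
roll angle φ = 34.564° = 0.60325560 rad
x = r_b·(cos φ + φ·sin φ) = 85.101956
y = r_b·(sin φ − φ·cos φ) = 5.150323

x=85.101956 y=5.150323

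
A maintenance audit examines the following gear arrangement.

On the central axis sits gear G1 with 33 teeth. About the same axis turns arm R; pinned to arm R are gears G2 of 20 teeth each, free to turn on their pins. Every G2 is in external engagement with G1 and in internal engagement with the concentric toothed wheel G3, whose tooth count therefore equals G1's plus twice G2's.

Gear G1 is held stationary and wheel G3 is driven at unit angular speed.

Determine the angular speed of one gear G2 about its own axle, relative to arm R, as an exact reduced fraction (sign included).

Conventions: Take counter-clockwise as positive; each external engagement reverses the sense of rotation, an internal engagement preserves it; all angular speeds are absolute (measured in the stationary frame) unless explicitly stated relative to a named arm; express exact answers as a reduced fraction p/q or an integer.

2409/2120

recognized (axles ride arm R): planetary set, 33/20/73 teeth
ring teeth: 33 + 2·20 = 73
33(ω_sun−ω_arm) = −73(ω_ring−ω_arm),  ω_sun = 0, ω_ring = 1
33(0−ω_arm) = −73(1−ω_arm)  ⇒  106·ω_arm = 73  ⇒  ω_arm = 73/106
sun–planet mesh: 33·(0−73/106) = −20·(ω_p−ω_arm)  ⇒  ω_p−ω_arm = 2409/2120
exact speed ratio = 2409/2120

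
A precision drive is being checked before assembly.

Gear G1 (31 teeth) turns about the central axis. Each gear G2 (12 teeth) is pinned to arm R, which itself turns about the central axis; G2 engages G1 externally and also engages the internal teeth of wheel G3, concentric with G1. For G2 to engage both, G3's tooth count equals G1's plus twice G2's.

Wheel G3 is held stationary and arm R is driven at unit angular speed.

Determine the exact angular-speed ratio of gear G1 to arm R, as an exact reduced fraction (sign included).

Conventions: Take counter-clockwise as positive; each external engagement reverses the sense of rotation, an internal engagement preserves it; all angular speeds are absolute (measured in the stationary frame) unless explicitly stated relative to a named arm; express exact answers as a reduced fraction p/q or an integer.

86/31

topology: planetary set — G1 31T / G2 12T / G3 55T, arm = carrier (Willis)
ring teeth: 31 + 2·12 = 55
31(ω_sun−ω_arm) = −55(ω_ring−ω_arm),  ω_ring = 0, ω_arm = 1
ω_sun = 1 − (55/31)(0−1) = 86/31
ω_out/ω_in = 86/31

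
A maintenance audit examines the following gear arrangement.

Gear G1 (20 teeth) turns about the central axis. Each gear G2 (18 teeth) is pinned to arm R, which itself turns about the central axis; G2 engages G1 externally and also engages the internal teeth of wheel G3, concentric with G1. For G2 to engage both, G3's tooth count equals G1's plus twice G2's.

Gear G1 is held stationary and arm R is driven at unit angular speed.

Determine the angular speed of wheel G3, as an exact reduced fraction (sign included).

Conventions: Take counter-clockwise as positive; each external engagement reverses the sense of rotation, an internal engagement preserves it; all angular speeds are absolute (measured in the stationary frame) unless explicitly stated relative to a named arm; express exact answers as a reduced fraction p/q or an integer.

topology: planetary set — G1 20T / G2 18T / G3 56T, arm = carrier (Willis)
ring teeth: 20 + 2·18 = 56
20(ω_sun−ω_arm) = −56(ω_ring−ω_arm),  ω_sun = 0, ω_arm = 1
ω_ring = 1 − (20/56)(0−1) = 19/14
exact speed ratio = 19/14

19/14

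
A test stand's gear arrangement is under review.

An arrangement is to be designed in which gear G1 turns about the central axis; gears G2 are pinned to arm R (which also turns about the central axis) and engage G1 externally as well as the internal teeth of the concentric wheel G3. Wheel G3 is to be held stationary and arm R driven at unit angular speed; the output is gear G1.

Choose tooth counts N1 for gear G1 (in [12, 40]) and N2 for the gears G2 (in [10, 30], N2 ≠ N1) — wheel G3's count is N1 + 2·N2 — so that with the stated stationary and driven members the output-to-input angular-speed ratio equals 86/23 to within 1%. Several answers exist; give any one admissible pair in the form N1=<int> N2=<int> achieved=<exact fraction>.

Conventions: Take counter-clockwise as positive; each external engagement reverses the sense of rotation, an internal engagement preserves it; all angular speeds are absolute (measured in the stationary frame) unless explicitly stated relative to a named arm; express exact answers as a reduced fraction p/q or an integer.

planetary set to be sized for 86/23 (Willis relation)
Willis with ω_ring = 0: ω_sun/ω_arm = (N1+N3)/N1; set equal to 86/23  ⇒  N3/N1 = 86/23 − 1 = 63/23
N3 = N1 + 2·N2  ⇒  N2/N1 = (N3/N1 − 1)/2 = (63/23 − 1)/2 = 20/23
smallest multiple with N1 ≥ 12 and N2 ≥ 10: k = 1  ⇒  N1 = 1·23 = 23, N2 = 1·20 = 20 (N1 ≤ 40, N2 ≤ 30, N2 ≠ N1 ✓), N3 = 23 + 2·20 = 63
check: (N1+N3)/N1 with N1 = 23, N3 = 63 gives 86/23; |achieved − target| = 0 ≤ 43/1150 ✓

N1=23 N2=20 achieved=86/23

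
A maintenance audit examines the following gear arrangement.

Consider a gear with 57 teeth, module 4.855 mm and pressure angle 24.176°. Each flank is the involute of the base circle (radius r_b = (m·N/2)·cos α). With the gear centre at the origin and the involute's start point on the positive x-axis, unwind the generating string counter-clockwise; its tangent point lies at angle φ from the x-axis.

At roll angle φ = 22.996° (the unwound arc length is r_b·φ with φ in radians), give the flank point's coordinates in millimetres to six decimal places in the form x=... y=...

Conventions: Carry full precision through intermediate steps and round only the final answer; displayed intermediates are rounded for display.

topology: single-mesh involute geometry — m = 4.855, N = 57
pitch radius r_p = m·N/2 = 4.855·57/2 = 138.367500
base radius r_b = r_p·cos α = 138.367500·cos 24.176° = 126.231528
roll angle φ = 22.996° = 0.40135591 rad
x = r_b·(cos φ + φ·sin φ) = 135.992833
y = r_b·(sin φ − φ·cos φ) = 2.676847

x=135.992833 y=2.676847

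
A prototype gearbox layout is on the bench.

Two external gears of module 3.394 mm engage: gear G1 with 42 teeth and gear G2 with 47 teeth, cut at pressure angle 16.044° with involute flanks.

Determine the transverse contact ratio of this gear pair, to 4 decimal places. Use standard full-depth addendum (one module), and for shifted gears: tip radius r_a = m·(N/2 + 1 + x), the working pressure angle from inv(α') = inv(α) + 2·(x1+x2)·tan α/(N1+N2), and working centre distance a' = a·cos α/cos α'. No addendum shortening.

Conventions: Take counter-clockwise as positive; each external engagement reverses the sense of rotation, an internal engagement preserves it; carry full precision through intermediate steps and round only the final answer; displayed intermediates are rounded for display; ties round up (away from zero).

recognized (one external pair, fixed centres): single-mesh tooth geometry, m = 3.394, N1 = 42, N2 = 47
base radii: r_b1 = 68.497859, r_b2 = 76.652366
tip radii: r_a1 = 74.668000, r_a2 = 83.153000
no profile shift: α' = α, a' = a
action lengths: √(r_a1²−r_b1²) = 29.721264, √(r_a2²−r_b2²) = 32.230982
base pitch p_b = π·m·cos α = 10.247256
CR = (29.721264 + 32.230982 − 151.033000·sin 16.04400°)/10.247256 = 1.972277
contact ratio ≈ 1.9723

1.9723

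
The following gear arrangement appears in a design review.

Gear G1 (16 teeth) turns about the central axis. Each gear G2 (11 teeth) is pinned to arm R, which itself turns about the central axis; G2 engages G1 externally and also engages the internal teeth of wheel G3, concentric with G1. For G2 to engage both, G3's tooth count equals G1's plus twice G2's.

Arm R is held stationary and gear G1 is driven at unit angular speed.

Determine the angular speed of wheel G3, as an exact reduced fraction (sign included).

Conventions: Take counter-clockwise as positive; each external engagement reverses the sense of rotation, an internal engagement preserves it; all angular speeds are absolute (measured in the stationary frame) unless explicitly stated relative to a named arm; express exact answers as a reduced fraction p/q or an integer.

-8/19

class = planetary set [G3 = 16+2·11 = 38; Willis about the carrier]
ring teeth: 16 + 2·11 = 38
16(ω_sun−ω_arm) = −38(ω_ring−ω_arm),  ω_arm = 0, ω_sun = 1
ω_ring = 0 − (16/38)(1−0) = -8/19
exact speed ratio = -8/19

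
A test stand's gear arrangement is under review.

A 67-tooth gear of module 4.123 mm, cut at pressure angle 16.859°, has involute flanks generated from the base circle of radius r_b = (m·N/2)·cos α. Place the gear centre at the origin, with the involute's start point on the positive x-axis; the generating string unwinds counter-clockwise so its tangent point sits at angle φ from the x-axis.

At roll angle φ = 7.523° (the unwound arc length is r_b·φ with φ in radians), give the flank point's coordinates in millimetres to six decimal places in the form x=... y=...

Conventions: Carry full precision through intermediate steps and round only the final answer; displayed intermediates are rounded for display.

x=133.318790 y=0.099567

topology: single-mesh involute geometry — m = 4.123, N = 67
pitch radius r_p = m·N/2 = 4.123·67/2 = 138.120500
base radius r_b = r_p·cos α = 138.120500·cos 16.859° = 132.184269
roll angle φ = 7.523° = 0.13130112 rad
x = r_b·(cos φ + φ·sin φ) = 133.318790
y = r_b·(sin φ − φ·cos φ) = 0.099567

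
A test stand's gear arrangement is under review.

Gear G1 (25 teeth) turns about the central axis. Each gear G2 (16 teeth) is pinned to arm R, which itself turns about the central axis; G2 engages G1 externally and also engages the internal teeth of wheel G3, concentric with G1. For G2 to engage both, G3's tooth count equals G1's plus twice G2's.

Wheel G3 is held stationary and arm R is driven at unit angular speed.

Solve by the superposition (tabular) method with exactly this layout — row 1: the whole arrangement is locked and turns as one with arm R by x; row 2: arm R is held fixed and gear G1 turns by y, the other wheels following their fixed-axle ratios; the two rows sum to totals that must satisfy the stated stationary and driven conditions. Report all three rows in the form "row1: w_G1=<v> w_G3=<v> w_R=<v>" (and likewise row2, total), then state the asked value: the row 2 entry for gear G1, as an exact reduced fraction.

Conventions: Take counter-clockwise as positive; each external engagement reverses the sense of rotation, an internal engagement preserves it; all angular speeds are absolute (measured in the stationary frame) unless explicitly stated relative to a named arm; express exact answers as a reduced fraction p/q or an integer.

planetary set (25T centre, 16T on arm, 57T internal) — Willis relation
row 1 — lock + rotate with arm: ω_sun = ω_ring = ω_arm = x
row 2 — arm fixed, fixed-axis ratios: sun y, ring −(25/57)·y, arm 0
boundary: total ω_ring = x − (25/57)·y = 0 and total ω_arm = x = 1  ⇒  y = 57/25, x = 1
row 2 ring = −(25/57)·57/25 = -1
totals (row 1 + row 2): sun 1 + 57/25 = 82/25, ring 1 + (-1) = 0, arm 1 + 0 = 1
asked cell (row2, sun) = 57/25

row1: w_G1=1 w_G3=1 w_R=1
row2: w_G1=57/25 w_G3=-1 w_R=0
total: w_G1=82/25 w_G3=0 w_R=1
asked value: 57/25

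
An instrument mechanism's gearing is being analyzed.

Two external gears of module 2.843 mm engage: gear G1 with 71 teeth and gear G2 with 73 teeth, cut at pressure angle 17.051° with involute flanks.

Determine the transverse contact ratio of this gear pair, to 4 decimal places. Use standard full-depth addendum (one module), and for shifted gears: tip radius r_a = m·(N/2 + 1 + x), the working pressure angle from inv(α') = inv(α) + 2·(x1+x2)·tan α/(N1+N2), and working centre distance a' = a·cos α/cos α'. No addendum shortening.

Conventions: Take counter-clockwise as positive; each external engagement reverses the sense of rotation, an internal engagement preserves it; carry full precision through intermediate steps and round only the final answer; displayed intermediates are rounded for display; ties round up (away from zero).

2.0139

recognized (one external pair, fixed centres): single-mesh tooth geometry, m = 2.843, N1 = 71, N2 = 73
base radii: r_b1 = 96.490188, r_b2 = 99.208222
tip radii: r_a1 = 103.769500, r_a2 = 106.612500
no profile shift: α' = α, a' = a
action lengths: √(r_a1²−r_b1²) = 38.180528, √(r_a2²−r_b2²) = 39.037853
base pitch p_b = π·m·cos α = 8.538954
CR = (38.180528 + 39.037853 − 204.696000·sin 17.05100°)/8.538954 = 2.013929
contact ratio ≈ 2.0139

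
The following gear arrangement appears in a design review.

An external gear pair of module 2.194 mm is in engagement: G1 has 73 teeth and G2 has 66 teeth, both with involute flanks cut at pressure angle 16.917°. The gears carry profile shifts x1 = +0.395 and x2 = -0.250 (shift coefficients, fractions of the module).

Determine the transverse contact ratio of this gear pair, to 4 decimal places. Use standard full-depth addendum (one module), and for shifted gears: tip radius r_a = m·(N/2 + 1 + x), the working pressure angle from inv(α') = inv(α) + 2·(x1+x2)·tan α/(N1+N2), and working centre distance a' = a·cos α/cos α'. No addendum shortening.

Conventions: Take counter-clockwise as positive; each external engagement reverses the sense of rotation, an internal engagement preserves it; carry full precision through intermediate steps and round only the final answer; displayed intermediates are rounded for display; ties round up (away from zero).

1.9742

class = single-mesh tooth geometry [involute pair 73T × 66T, m = 2.194]
base radii: r_b1 = 76.615678, r_b2 = 69.268969
tip radii: r_a1 = 83.141630, r_a2 = 74.047500
inv(α') = inv(16.917°) + 2·(+0.395-0.250)·tan α/(73+66) = 0.00952456  ⇒  α' = 17.30071°
a' = a·cos α / cos α' = 152.4830·cos 16.917°/cos 17.30071° = 152.797653
action lengths: √(r_a1²−r_b1²) = 32.288830, √(r_a2²−r_b2²) = 26.169489
base pitch p_b = π·m·cos α = 6.594390
CR = (32.288830 + 26.169489 − 152.797653·sin 17.30071°)/6.594390 = 1.974152
contact ratio ≈ 1.9742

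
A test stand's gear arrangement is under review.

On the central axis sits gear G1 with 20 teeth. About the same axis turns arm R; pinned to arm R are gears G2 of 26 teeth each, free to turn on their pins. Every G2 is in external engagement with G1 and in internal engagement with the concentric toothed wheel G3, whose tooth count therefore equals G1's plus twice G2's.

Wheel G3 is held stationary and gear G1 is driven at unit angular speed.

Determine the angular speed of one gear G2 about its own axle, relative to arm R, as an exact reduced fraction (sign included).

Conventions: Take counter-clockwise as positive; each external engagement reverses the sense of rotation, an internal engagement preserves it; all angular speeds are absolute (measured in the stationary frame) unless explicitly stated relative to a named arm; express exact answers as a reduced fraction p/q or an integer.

-180/299

planetary set (20T centre, 26T on arm, 72T internal) — Willis relation
ring teeth: 20 + 2·26 = 72
20(ω_sun−ω_arm) = −72(ω_ring−ω_arm),  ω_ring = 0, ω_sun = 1
20(1−ω_arm) = −72(0−ω_arm)  ⇒  92·ω_arm = 20  ⇒  ω_arm = 5/23
sun–planet mesh: 20·(1−5/23) = −26·(ω_p−ω_arm)  ⇒  ω_p−ω_arm = -180/299
exact speed ratio = -180/299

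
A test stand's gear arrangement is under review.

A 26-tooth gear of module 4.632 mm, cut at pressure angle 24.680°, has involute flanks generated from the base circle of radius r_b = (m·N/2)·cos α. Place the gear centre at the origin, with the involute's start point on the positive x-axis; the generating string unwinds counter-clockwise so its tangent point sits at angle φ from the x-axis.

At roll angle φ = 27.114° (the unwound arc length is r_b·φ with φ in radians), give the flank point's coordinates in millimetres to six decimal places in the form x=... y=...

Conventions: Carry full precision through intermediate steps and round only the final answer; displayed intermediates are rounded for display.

recognized (one wheel, involute flank): single-mesh tooth geometry, m = 4.632, N = 26
pitch radius r_p = m·N/2 = 4.632·26/2 = 60.216000
base radius r_b = r_p·cos α = 60.216000·cos 24.680° = 54.715508
roll angle φ = 27.114° = 0.47322857 rad
x = r_b·(cos φ + φ·sin φ) = 60.503384
y = r_b·(sin φ − φ·cos φ) = 1.889927

x=60.503384 y=1.889927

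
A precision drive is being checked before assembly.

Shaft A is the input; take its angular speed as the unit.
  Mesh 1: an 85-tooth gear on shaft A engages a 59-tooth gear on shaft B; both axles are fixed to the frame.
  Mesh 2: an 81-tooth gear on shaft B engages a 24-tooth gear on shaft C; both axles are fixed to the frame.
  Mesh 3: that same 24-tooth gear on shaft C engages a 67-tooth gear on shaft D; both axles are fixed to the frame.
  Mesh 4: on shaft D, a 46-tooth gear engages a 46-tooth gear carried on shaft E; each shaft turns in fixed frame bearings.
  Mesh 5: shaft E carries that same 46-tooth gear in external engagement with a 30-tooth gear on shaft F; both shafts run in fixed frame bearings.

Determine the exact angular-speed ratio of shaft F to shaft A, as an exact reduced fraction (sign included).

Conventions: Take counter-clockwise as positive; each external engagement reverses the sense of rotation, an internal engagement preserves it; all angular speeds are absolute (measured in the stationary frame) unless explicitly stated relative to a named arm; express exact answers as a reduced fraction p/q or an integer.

class = fixed-axis compound train [5 meshes; 5 ratios multiply, 5 sense flips]
mesh 1 [85T→59T]: running ratio 85/59, sense −
mesh 2 [81T→24T]: running ratio 2295/472, sense +
mesh 3 [24T→67T]: running ratio 6885/3953, sense −
mesh 4 [46T→46T]: running ratio 6885/3953, sense +
mesh 5 [46T→30T]: running ratio 10557/3953, sense −
ω_out/ω_in = -10557/3953

-10557/3953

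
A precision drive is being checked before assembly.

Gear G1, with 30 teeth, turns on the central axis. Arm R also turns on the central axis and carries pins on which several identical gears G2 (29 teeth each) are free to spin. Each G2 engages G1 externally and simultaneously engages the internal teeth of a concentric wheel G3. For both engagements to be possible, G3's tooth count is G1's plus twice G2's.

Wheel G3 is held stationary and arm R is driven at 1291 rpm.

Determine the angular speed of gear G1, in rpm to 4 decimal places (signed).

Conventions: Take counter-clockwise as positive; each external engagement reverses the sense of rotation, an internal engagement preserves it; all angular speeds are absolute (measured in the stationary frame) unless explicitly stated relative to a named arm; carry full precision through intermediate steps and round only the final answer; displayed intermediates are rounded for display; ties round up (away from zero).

+5077.9333 rpm

class = planetary set [G3 = 30+2·29 = 88; Willis about the carrier]
normalise by the input: solve with ω_arm = 1, then scale by 1291 rpm
ring teeth: 30 + 2·29 = 88
30(ω_sun−ω_arm) = −88(ω_ring−ω_arm),  ω_ring = 0, ω_arm = 1
ω_sun = 1 − (88/30)(0−1) = 59/15
scale: ω_sun = 59/15 × 1291 rpm = +5077.9333 rpm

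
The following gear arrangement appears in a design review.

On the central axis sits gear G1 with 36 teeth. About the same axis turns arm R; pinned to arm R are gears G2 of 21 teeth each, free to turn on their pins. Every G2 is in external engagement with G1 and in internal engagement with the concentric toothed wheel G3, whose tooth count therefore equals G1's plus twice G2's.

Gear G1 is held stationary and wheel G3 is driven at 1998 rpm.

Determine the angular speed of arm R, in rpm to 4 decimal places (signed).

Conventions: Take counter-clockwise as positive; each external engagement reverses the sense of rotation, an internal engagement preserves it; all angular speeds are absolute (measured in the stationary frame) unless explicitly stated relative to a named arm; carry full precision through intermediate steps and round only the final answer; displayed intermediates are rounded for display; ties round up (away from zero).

class = planetary set [G3 = 36+2·21 = 78; Willis about the carrier]
normalise by the input: solve with ω_ring = 1, then scale by 1998 rpm
ring teeth: 36 + 2·21 = 78
36(ω_sun−ω_arm) = −78(ω_ring−ω_arm),  ω_sun = 0, ω_ring = 1
36(0−ω_arm) = −78(1−ω_arm)  ⇒  114·ω_arm = 78  ⇒  ω_arm = 13/19
scale: ω_arm = 13/19 × 1998 rpm = +1367.0526 rpm

+1367.0526 rpm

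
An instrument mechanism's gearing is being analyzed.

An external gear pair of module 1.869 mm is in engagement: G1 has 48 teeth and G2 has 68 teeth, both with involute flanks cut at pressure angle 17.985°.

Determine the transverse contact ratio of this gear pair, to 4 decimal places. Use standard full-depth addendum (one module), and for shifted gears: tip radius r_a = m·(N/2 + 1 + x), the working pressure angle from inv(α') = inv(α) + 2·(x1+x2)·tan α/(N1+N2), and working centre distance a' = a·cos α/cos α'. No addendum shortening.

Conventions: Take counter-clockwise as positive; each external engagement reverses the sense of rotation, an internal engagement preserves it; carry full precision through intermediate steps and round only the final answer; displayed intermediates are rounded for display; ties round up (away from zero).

1.8983

single-mesh involute tooth geometry (48T engaging 68T at module 1.869)
base radii: r_b1 = 42.664219, r_b2 = 60.440976
tip radii: r_a1 = 46.725000, r_a2 = 65.415000
no profile shift: α' = α, a' = a
action lengths: √(r_a1²−r_b1²) = 19.052299, √(r_a2²−r_b2²) = 25.020204
base pitch p_b = π·m·cos α = 5.584733
CR = (19.052299 + 25.020204 − 108.402000·sin 17.98500°)/5.584733 = 1.898288
contact ratio ≈ 1.8983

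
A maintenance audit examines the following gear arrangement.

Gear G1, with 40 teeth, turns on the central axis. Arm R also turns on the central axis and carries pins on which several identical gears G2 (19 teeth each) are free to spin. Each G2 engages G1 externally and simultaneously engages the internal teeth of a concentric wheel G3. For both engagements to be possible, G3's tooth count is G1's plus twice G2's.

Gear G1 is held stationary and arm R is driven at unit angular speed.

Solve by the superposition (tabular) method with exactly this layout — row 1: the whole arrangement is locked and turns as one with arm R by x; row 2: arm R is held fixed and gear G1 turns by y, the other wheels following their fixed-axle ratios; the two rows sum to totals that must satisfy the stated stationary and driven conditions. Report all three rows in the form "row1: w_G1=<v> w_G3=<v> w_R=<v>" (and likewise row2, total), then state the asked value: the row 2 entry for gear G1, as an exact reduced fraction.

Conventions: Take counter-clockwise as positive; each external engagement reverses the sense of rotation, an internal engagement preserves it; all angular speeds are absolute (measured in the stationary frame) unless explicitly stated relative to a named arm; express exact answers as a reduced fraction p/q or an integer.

row1: w_G1=1 w_G3=1 w_R=1
row2: w_G1=-1 w_G3=20/39 w_R=0
total: w_G1=0 w_G3=59/39 w_R=1
asked value: -1

topology: planetary set — G1 40T / G2 19T / G3 78T, arm = carrier (Willis)
superposition row 1 [locked train]: every member turns x
row 2: sun turns y, ring = −(40/78)·y, arm 0
boundary: total ω_sun = x + y = 0 and total ω_arm = x = 1  ⇒  y = -1, x = 1
row 2 ring = −(40/78)·(-1) = 20/39
totals (row 1 + row 2): sun 1 + (-1) = 0, ring 1 + 20/39 = 59/39, arm 1 + 0 = 1
asked cell (row2, sun) = -1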